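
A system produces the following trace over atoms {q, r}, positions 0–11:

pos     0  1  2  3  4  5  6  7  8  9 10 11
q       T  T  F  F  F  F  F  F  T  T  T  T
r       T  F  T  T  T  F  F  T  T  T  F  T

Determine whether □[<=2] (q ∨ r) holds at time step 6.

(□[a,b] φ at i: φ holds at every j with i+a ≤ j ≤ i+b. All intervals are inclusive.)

Check (q ∨ r) at every j in [6,8]:
  j=6: false
  j=7: true
  j=8: true
Fails at j=6 → formula fails.

No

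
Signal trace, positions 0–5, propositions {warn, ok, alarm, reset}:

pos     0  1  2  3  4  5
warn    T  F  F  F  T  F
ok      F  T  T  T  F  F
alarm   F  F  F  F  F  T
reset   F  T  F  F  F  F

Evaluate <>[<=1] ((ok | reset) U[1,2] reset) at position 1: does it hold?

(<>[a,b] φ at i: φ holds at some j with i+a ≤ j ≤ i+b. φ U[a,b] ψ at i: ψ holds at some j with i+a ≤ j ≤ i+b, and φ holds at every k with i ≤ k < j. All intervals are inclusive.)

False

Check ((ok | reset) U[1,2] reset) at each j in [1,2]:
  j=1: fails
  j=2: fails
No position in the window satisfies it → formula fails.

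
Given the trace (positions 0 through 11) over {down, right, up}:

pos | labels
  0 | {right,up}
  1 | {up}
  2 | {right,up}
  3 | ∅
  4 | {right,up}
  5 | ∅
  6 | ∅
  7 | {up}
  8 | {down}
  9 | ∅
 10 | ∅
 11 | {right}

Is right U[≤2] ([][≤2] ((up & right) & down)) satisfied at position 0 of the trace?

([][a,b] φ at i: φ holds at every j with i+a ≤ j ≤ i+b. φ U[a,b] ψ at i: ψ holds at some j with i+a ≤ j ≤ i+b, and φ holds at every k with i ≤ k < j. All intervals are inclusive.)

Need some j in [0,2] with [][≤2] ((up & right) & down), and right at every k in [0,j-1].
  j=0: [][≤2] ((up & right) & down) — fails at 0.
  j=1: [][≤2] ((up & right) & down) — fails at 1.
  j=2: [][≤2] ((up & right) & down) — fails at 2.
No j in the window works → until fails.

No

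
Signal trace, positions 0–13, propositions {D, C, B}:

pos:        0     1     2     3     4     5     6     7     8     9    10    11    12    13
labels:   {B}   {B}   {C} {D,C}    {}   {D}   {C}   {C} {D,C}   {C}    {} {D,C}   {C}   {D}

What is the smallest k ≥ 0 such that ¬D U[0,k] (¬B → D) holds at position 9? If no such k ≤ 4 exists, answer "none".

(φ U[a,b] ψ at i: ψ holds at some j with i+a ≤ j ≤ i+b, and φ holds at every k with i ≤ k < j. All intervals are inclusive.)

2

Need earliest j ≥ 9 with (¬B → D), and ¬D at every k in [9,j-1].
  j=9: rhs fails.
  j=10: rhs fails.
  j=11: rhs holds; lhs holds on [9,10]. k = 2.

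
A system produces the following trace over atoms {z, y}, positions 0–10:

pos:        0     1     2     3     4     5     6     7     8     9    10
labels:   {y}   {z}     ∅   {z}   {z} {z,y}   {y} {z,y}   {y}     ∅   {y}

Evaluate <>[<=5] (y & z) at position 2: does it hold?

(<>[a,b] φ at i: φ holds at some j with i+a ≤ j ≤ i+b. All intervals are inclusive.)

Yes

Check (y & z) at each j in [2,7]:
  j=2: false
  j=3: false
  j=4: false
  j=5: true
  j=6: false
  j=7: true
Found at j=5 → formula holds.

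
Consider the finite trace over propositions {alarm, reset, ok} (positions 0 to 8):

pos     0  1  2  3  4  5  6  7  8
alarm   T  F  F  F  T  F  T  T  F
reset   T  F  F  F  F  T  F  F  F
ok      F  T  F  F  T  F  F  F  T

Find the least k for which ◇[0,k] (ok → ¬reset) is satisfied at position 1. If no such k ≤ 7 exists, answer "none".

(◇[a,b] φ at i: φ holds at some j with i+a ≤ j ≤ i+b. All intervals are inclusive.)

Scan j = 1,2,… for (ok → ¬reset):
  j=1: holds
First hit at j=1, so smallest k = 1-1 = 0.

0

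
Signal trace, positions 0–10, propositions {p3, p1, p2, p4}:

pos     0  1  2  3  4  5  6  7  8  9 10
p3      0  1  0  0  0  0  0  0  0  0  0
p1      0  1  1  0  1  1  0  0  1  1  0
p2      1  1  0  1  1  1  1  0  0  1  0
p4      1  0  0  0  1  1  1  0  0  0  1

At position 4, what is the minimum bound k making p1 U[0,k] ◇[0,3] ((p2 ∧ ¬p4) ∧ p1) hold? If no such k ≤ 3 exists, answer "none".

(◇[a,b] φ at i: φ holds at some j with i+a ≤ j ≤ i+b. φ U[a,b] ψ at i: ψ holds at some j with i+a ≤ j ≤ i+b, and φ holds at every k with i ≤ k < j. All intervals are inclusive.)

2

Need earliest j ≥ 4 with ◇[0,3] ((p2 ∧ ¬p4) ∧ p1), and p1 at every k in [4,j-1].
  j=4: rhs fails.
  j=5: rhs fails.
  j=6: rhs holds; lhs holds on [4,5]. k = 2.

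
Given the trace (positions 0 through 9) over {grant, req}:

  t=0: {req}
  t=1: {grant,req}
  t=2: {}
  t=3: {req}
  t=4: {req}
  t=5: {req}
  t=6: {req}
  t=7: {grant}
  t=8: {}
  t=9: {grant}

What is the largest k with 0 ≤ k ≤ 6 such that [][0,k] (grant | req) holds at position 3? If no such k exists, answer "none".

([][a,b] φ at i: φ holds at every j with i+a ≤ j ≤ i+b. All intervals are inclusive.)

(grant | req) must hold from j=3 onward; find where it first fails.
  j=3: holds
  j=4: holds
  j=5: holds
  j=6: holds
  j=7: holds
  j=8: fails
Holds on [3,7], so largest k = 4.

4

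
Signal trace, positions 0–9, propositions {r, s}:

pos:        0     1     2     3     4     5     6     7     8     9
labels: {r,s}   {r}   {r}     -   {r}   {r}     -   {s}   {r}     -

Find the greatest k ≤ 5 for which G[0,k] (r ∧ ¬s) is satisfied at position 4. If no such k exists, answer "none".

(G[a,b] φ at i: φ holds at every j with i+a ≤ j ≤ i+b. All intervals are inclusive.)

1

(r ∧ ¬s) must hold from j=4 onward; find where it first fails.
  j=4: holds
  j=5: holds
  j=6: fails
Holds on [4,5], so largest k = 1.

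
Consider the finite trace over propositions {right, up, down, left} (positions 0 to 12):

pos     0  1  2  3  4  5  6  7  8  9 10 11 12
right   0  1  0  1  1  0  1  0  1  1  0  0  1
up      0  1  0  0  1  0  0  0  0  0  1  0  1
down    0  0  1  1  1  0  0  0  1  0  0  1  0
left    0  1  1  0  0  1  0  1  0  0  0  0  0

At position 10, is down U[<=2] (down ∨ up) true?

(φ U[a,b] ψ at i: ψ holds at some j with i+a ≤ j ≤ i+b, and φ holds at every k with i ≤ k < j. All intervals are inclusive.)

Holds

Need some j in [10,12] with (down ∨ up), and down at every k in [10,j-1].
  j=10: (down ∨ up) holds; no prefix to check → satisfied.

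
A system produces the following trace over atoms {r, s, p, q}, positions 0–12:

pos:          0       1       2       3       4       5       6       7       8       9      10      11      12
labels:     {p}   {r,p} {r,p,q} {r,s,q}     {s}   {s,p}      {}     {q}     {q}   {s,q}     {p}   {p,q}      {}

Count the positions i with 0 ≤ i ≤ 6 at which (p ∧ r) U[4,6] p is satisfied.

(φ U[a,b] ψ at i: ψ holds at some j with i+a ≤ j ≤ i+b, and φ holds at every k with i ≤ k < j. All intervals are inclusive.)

0

Evaluate at each i in [0,6]:
  i=0: ✗ (lhs fails at k=0 before rhs at j=5)
  i=1: ✗ (lhs fails at k=3 before rhs at j=5)
  i=2: ✗ (no rhs in [6,8])
  i=3: ✗ (no rhs in [7,9])
  i=4: ✗ (lhs fails at k=4 before rhs at j=10)
  i=5: ✗ (lhs fails at k=5 before rhs at j=10)
  i=6: ✗ (lhs fails at k=6 before rhs at j=10)
Positions where it holds: {} → 0.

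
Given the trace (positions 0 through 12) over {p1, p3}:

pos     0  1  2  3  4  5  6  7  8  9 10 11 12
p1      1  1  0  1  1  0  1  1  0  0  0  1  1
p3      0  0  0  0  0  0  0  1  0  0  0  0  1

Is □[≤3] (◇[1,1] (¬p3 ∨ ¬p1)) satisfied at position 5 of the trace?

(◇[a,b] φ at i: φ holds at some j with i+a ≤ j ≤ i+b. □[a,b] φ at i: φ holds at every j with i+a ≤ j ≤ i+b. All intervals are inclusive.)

Check ◇[1,1] (¬p3 ∨ ¬p1) at every j in [5,8]:
  j=5: holds (witness at 6)
  j=6: fails (none in [7,7])
  j=7: holds (witness at 8)
  j=8: holds (witness at 9)
Fails at j=6 → formula fails.

False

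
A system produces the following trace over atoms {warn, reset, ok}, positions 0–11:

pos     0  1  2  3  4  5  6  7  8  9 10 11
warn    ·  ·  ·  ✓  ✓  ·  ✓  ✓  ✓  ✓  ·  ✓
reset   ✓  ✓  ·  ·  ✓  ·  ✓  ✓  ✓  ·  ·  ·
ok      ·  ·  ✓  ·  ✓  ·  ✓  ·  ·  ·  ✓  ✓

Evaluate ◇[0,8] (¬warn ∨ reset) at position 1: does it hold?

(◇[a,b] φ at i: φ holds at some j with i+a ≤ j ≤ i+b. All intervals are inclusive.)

Check (¬warn ∨ reset) at each j in [1,9]:
  j=1: true
  j=2: true
  j=3: false
  j=4: true
  j=5: true
  j=6: true
  j=7: true
  j=8: true
  j=9: false
Found at j=1 → formula holds.

Yes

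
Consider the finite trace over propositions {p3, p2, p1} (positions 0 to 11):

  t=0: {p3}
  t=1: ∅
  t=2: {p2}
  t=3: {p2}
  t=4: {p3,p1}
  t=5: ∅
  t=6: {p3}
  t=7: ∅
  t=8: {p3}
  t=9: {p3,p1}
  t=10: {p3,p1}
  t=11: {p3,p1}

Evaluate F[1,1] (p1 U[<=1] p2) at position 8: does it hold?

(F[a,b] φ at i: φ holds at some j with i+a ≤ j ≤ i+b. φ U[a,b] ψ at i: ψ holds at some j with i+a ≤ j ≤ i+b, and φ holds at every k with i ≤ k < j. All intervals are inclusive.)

Does not hold

Check (p1 U[<=1] p2) at each j in [9,9]:
  j=9: fails
No position in the window satisfies it → formula fails.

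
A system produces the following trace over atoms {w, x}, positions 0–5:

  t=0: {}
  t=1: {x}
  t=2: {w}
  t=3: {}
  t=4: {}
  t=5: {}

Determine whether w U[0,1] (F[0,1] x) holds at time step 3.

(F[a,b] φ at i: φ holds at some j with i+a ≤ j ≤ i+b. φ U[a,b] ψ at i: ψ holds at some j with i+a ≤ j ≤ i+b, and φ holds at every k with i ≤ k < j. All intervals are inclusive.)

Need some j in [3,4] with F[0,1] x, and w at every k in [3,j-1].
  j=3: F[0,1] x — fails (none in [3,4]).
  j=4: F[0,1] x — fails (none in [4,5]).
No j in the window works → until fails.

No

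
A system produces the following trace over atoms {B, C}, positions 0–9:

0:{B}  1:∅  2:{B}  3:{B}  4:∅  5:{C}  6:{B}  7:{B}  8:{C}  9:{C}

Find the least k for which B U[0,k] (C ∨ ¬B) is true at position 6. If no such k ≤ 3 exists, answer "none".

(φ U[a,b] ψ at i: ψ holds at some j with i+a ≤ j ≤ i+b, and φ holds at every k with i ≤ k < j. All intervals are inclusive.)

Need earliest j ≥ 6 with (C ∨ ¬B), and B at every k in [6,j-1].
  j=6: rhs fails.
  j=7: rhs fails.
  j=8: rhs holds; lhs holds on [6,7]. k = 2.

2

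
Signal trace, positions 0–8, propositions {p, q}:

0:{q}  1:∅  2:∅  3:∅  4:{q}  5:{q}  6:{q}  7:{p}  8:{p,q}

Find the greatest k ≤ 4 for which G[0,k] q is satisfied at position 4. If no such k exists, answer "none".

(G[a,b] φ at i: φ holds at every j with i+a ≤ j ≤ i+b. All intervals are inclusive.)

q must hold from j=4 onward; find where it first fails.
  j=4: holds
  j=5: holds
  j=6: holds
  j=7: fails
Holds on [4,6], so largest k = 2.

2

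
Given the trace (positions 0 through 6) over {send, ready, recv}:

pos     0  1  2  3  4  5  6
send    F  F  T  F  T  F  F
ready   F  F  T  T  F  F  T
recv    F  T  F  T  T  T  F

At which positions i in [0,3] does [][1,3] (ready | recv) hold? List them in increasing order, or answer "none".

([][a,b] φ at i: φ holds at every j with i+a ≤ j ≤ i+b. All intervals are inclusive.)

Evaluate at each i in [0,3]:
  i=0: ✓ (all of [1,3])
  i=1: ✓ (all of [2,4])
  i=2: ✓ (all of [3,5])
  i=3: ✓ (all of [4,6])

0, 1, 2, 3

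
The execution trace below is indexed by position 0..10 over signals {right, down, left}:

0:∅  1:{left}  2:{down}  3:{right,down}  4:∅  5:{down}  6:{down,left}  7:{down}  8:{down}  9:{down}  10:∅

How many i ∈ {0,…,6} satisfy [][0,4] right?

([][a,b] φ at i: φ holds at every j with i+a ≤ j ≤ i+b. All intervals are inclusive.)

Evaluate at each i in [0,6]:
  i=0: ✗ (fails at j=0)
  i=1: ✗ (fails at j=1)
  i=2: ✗ (fails at j=2)
  i=3: ✗ (fails at j=4)
  i=4: ✗ (fails at j=4)
  i=5: ✗ (fails at j=5)
  i=6: ✗ (fails at j=6)
Positions where it holds: {} → 0.

0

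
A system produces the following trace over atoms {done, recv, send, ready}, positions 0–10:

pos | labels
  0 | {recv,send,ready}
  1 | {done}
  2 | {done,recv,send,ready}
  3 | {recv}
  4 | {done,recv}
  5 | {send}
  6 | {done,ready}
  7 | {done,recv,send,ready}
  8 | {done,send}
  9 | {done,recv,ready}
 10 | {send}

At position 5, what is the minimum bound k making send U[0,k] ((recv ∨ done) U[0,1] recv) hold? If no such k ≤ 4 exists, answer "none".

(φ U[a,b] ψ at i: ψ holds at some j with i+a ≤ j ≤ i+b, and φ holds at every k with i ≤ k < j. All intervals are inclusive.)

1

Need earliest j ≥ 5 with ((recv ∨ done) U[0,1] recv), and send at every k in [5,j-1].
  j=5: rhs fails.
  j=6: rhs holds; lhs holds on [5,5]. k = 1.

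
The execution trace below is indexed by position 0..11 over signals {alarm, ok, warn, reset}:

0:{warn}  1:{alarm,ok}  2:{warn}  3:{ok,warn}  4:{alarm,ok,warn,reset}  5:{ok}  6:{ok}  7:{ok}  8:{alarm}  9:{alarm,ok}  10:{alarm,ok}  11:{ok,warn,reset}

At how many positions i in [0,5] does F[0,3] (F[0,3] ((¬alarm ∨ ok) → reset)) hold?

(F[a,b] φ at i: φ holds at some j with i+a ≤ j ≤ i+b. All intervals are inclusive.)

Evaluate at each i in [0,5]:
  i=0: ✓ (witness j=1)
  i=1: ✓ (witness j=1)
  i=2: ✓ (witness j=2)
  i=3: ✓ (witness j=3)
  i=4: ✓ (witness j=4)
  i=5: ✓ (witness j=5)
Positions where it holds: {0, 1, 2, 3, 4, 5} → 6.

6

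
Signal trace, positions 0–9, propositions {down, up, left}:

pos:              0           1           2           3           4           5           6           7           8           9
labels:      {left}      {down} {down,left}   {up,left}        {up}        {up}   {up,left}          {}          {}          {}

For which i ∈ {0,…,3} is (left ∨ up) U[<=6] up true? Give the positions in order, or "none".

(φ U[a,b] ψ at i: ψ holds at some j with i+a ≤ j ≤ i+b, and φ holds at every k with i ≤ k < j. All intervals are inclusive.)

Evaluate at each i in [0,3]:
  i=0: ✗ (lhs fails at k=1 before rhs at j=3)
  i=1: ✗ (lhs fails at k=1 before rhs at j=3)
  i=2: ✓ (rhs at j=3; lhs holds on [2,2])
  i=3: ✓ (rhs at j=3)

2, 3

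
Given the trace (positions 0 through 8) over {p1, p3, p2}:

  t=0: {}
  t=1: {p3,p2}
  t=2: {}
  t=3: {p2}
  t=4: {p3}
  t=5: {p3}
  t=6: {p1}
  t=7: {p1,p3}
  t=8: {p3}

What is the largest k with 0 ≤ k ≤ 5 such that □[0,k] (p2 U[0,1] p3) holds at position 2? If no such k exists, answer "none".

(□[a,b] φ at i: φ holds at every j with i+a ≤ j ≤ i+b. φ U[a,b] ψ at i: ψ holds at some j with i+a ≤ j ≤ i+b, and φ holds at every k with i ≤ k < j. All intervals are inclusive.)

none

(p2 U[0,1] p3) must hold from j=2 onward; find where it first fails.
  j=2: fails → no k works.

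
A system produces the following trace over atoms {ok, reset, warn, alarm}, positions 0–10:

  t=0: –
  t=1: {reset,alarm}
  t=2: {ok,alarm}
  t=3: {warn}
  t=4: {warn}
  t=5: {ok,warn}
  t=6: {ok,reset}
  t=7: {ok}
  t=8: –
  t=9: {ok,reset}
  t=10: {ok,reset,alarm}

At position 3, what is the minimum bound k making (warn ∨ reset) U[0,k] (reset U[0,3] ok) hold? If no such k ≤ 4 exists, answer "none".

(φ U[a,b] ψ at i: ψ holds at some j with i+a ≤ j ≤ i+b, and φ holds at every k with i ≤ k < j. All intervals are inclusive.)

2

Need earliest j ≥ 3 with (reset U[0,3] ok), and (warn ∨ reset) at every k in [3,j-1].
  j=3: rhs fails.
  j=4: rhs fails.
  j=5: rhs holds; lhs holds on [3,4]. k = 2.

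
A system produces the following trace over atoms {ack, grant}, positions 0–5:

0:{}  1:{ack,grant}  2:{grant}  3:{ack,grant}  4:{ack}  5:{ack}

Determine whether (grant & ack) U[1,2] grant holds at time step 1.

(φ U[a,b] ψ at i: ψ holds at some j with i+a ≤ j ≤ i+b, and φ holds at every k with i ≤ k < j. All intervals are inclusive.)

Holds

Need some j in [2,3] with grant, and (grant & ack) at every k in [1,j-1].
  j=2: grant holds; (grant & ack) holds at every k in [1,1] → satisfied.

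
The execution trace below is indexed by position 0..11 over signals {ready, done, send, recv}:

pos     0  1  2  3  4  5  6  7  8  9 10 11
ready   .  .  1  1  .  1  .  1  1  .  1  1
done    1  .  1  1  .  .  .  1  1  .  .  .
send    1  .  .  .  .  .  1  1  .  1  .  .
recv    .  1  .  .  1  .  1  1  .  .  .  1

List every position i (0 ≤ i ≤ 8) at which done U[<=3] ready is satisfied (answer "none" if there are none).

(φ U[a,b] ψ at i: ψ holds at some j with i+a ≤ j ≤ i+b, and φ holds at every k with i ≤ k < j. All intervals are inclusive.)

Evaluate at each i in [0,8]:
  i=0: ✗ (lhs fails at k=1 before rhs at j=2)
  i=1: ✗ (lhs fails at k=1 before rhs at j=2)
  i=2: ✓ (rhs at j=2)
  i=3: ✓ (rhs at j=3)
  i=4: ✗ (lhs fails at k=4 before rhs at j=5)
  i=5: ✓ (rhs at j=5)
  i=6: ✗ (lhs fails at k=6 before rhs at j=7)
  i=7: ✓ (rhs at j=7)
  i=8: ✓ (rhs at j=8)

2, 3, 5, 7, 8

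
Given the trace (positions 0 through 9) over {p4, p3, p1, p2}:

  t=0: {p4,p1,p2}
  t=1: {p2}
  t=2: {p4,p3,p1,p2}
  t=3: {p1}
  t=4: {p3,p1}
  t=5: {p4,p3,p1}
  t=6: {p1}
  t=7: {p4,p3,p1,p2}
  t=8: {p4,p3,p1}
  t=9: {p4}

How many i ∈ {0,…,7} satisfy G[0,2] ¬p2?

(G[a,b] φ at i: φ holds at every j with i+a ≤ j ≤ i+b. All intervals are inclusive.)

2

Evaluate at each i in [0,7]:
  i=0: ✗ (fails at j=0)
  i=1: ✗ (fails at j=1)
  i=2: ✗ (fails at j=2)
  i=3: ✓ (all of [3,5])
  i=4: ✓ (all of [4,6])
  i=5: ✗ (fails at j=7)
  i=6: ✗ (fails at j=7)
  i=7: ✗ (fails at j=7)
Positions where it holds: {3, 4} → 2.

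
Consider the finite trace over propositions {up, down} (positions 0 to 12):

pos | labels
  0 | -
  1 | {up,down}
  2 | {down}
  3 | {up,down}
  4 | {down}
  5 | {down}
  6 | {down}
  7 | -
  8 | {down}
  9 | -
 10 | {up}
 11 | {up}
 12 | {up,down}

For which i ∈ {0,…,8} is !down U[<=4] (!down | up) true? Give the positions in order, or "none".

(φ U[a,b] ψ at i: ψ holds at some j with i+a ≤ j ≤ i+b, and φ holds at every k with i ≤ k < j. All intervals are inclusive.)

Evaluate at each i in [0,8]:
  i=0: ✓ (rhs at j=0)
  i=1: ✓ (rhs at j=1)
  i=2: ✗ (lhs fails at k=2 before rhs at j=3)
  i=3: ✓ (rhs at j=3)
  i=4: ✗ (lhs fails at k=4 before rhs at j=7)
  i=5: ✗ (lhs fails at k=5 before rhs at j=7)
  i=6: ✗ (lhs fails at k=6 before rhs at j=7)
  i=7: ✓ (rhs at j=7)
  i=8: ✗ (lhs fails at k=8 before rhs at j=9)

0, 1, 3, 7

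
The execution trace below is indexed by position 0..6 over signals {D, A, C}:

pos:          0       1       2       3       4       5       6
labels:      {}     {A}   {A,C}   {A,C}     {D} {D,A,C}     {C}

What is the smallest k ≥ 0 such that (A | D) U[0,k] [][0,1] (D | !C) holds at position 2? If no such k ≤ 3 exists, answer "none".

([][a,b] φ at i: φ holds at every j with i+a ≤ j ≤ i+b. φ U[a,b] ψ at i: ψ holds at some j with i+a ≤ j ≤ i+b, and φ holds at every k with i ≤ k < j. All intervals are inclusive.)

2

Need earliest j ≥ 2 with [][0,1] (D | !C), and (A | D) at every k in [2,j-1].
  j=2: rhs fails.
  j=3: rhs fails.
  j=4: rhs holds; lhs holds on [2,3]. k = 2.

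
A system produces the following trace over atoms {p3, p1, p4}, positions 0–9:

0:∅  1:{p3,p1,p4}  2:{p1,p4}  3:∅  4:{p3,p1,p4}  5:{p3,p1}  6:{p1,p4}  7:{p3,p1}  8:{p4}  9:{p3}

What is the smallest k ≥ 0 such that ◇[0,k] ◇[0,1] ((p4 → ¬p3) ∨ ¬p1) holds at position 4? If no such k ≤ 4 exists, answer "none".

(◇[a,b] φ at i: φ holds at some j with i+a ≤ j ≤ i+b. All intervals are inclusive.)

0

Scan j = 4,5,… for ◇[0,1] ((p4 → ¬p3) ∨ ¬p1):
  j=4: holds
First hit at j=4, so smallest k = 4-4 = 0.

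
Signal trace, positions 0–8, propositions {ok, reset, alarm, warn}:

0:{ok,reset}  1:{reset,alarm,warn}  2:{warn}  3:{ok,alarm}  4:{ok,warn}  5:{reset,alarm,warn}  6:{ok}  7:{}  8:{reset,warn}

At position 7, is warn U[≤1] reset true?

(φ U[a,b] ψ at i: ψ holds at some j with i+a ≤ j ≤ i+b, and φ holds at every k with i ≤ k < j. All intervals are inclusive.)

Need some j in [7,8] with reset, and warn at every k in [7,j-1].
  j=7: reset false.
  j=8: reset holds, but warn fails at k=7 → not this j.
No j in the window works → until fails.

Does not hold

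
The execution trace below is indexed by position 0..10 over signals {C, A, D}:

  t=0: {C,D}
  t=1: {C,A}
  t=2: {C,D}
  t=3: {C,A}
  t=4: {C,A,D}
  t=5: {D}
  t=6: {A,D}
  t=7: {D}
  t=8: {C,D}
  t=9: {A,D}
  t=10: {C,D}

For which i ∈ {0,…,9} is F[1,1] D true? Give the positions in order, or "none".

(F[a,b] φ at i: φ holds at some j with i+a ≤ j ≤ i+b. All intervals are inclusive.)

Evaluate at each i in [0,9]:
  i=0: ✗ (none in [1,1])
  i=1: ✓ (witness j=2)
  i=2: ✗ (none in [3,3])
  i=3: ✓ (witness j=4)
  i=4: ✓ (witness j=5)
  i=5: ✓ (witness j=6)
  i=6: ✓ (witness j=7)
  i=7: ✓ (witness j=8)
  i=8: ✓ (witness j=9)
  i=9: ✓ (witness j=10)

1, 3, 4, 5, 6, 7, 8, 9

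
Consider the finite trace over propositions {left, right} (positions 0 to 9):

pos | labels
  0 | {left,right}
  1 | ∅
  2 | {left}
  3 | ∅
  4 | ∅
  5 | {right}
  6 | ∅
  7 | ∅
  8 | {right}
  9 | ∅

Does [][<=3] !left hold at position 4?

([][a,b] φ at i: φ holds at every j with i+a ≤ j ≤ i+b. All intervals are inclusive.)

Check !left at every j in [4,7]:
  j=4: true
  j=5: true
  j=6: true
  j=7: true
All positions satisfy it → formula holds.

True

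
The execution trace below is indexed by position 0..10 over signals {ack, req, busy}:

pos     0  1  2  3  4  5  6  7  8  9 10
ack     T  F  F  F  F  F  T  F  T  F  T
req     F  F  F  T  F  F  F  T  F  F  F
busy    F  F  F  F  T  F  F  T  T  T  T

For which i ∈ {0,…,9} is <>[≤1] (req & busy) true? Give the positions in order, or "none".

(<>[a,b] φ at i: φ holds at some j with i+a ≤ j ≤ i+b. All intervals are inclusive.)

Evaluate at each i in [0,9]:
  i=0: ✗ (none in [0,1])
  i=1: ✗ (none in [1,2])
  i=2: ✗ (none in [2,3])
  i=3: ✗ (none in [3,4])
  i=4: ✗ (none in [4,5])
  i=5: ✗ (none in [5,6])
  i=6: ✓ (witness j=7)
  i=7: ✓ (witness j=7)
  i=8: ✗ (none in [8,9])
  i=9: ✗ (none in [9,10])

6, 7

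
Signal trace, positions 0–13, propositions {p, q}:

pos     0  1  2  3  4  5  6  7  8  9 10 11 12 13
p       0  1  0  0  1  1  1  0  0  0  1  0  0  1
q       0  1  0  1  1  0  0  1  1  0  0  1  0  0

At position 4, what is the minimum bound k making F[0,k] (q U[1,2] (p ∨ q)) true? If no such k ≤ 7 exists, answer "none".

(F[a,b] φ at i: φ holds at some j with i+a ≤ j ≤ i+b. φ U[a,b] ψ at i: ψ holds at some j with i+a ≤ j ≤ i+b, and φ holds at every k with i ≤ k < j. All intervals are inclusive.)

0

Scan j = 4,5,… for (q U[1,2] (p ∨ q)):
  j=4: holds
First hit at j=4, so smallest k = 4-4 = 0.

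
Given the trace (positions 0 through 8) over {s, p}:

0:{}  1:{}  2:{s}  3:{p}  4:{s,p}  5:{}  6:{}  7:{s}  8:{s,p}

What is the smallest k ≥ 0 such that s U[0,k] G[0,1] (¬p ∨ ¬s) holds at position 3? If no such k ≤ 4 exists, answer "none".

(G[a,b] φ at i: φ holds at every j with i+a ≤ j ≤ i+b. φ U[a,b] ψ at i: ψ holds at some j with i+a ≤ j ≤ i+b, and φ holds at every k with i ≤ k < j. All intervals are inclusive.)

Need earliest j ≥ 3 with G[0,1] (¬p ∨ ¬s), and s at every k in [3,j-1].
  j=3: rhs fails.
  j=4: rhs fails.
  j=5: rhs holds but lhs fails at k=3.
  j=6: rhs holds but lhs fails at k=3.
  j=7: rhs fails.
No witness within the range → none.

none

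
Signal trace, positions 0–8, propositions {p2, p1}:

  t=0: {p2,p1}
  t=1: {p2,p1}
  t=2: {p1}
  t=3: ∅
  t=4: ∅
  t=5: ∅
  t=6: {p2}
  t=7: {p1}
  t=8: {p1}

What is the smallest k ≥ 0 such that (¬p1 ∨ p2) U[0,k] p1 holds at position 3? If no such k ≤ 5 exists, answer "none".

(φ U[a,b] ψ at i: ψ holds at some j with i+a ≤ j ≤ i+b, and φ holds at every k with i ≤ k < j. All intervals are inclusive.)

Need earliest j ≥ 3 with p1, and (¬p1 ∨ p2) at every k in [3,j-1].
  j=3: rhs fails.
  j=4: rhs fails.
  j=5: rhs fails.
  j=6: rhs fails.
  j=7: rhs holds; lhs holds on [3,6]. k = 4.

4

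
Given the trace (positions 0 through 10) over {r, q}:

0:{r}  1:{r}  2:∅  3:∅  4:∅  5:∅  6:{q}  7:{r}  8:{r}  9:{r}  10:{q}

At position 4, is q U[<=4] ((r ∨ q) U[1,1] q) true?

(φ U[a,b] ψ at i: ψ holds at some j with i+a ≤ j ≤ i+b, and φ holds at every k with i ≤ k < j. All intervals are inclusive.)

Need some j in [4,8] with ((r ∨ q) U[1,1] q), and q at every k in [4,j-1].
  j=4: ((r ∨ q) U[1,1] q) — fails.
  j=5: ((r ∨ q) U[1,1] q) — fails.
  j=6: ((r ∨ q) U[1,1] q) — fails.
  j=7: ((r ∨ q) U[1,1] q) — fails.
  j=8: ((r ∨ q) U[1,1] q) — fails.
No j in the window works → until fails.

No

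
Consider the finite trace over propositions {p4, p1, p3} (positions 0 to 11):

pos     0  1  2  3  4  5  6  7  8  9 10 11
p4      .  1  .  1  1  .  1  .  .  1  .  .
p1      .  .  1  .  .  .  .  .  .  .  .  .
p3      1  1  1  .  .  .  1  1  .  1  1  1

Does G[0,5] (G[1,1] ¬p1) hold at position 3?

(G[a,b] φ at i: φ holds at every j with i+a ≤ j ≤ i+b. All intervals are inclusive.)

Check G[1,1] ¬p1 at every j in [3,8]:
  j=3: holds on [4,4]
  j=4: holds on [5,5]
  j=5: holds on [6,6]
  j=6: holds on [7,7]
  j=7: holds on [8,8]
  j=8: holds on [9,9]
All positions satisfy it → formula holds.

Holds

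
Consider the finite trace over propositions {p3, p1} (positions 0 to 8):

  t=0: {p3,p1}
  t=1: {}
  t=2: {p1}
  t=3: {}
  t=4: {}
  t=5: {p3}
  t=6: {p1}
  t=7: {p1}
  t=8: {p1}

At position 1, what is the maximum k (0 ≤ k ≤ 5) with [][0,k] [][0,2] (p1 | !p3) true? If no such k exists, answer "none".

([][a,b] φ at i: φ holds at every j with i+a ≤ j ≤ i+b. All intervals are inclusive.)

1

[][0,2] (p1 | !p3) must hold from j=1 onward; find where it first fails.
  j=1: holds
  j=2: holds
  j=3: fails
Holds on [1,2], so largest k = 1.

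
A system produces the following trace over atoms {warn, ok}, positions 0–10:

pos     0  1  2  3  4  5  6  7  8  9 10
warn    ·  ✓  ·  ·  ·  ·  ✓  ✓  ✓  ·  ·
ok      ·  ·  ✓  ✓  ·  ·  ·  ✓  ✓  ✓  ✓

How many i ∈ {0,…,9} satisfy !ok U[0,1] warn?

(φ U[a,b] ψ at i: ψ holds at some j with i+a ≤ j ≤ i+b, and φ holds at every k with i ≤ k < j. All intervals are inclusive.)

Evaluate at each i in [0,9]:
  i=0: ✓ (rhs at j=1; lhs holds on [0,0])
  i=1: ✓ (rhs at j=1)
  i=2: ✗ (no rhs in [2,3])
  i=3: ✗ (no rhs in [3,4])
  i=4: ✗ (no rhs in [4,5])
  i=5: ✓ (rhs at j=6; lhs holds on [5,5])
  i=6: ✓ (rhs at j=6)
  i=7: ✓ (rhs at j=7)
  i=8: ✓ (rhs at j=8)
  i=9: ✗ (no rhs in [9,10])
Positions where it holds: {0, 1, 5, 6, 7, 8} → 6.

6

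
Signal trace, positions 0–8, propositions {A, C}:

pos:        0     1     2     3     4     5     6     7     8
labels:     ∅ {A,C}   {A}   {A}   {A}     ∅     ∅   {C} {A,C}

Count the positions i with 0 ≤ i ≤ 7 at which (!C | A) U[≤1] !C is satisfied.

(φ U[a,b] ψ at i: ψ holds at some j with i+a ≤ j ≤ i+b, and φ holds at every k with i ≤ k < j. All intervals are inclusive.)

7

Evaluate at each i in [0,7]:
  i=0: ✓ (rhs at j=0)
  i=1: ✓ (rhs at j=2; lhs holds on [1,1])
  i=2: ✓ (rhs at j=2)
  i=3: ✓ (rhs at j=3)
  i=4: ✓ (rhs at j=4)
  i=5: ✓ (rhs at j=5)
  i=6: ✓ (rhs at j=6)
  i=7: ✗ (no rhs in [7,8])
Positions where it holds: {0, 1, 2, 3, 4, 5, 6} → 7.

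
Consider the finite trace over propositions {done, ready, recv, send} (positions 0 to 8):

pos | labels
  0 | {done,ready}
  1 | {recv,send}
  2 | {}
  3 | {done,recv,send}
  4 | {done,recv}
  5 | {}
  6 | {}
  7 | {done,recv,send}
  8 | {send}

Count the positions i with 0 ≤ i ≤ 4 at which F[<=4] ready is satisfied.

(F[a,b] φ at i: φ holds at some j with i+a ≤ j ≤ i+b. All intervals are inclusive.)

Evaluate at each i in [0,4]:
  i=0: ✓ (witness j=0)
  i=1: ✗ (none in [1,5])
  i=2: ✗ (none in [2,6])
  i=3: ✗ (none in [3,7])
  i=4: ✗ (none in [4,8])
Positions where it holds: {0} → 1.

1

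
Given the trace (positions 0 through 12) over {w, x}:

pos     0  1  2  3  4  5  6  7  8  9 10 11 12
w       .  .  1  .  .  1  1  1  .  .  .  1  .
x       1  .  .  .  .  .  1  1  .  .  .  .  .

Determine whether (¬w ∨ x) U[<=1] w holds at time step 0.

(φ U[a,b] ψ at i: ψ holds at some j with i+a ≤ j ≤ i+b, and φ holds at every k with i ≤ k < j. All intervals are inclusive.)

False

Need some j in [0,1] with w, and (¬w ∨ x) at every k in [0,j-1].
  j=0: w false.
  j=1: w false.
No j in the window works → until fails.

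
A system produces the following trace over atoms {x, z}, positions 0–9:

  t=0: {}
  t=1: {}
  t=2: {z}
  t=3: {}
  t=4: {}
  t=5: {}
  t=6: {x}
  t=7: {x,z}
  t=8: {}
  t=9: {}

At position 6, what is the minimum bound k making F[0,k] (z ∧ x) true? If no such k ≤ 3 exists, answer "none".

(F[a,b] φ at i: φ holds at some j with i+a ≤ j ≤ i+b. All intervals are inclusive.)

1

Scan j = 6,7,… for (z ∧ x):
  j=6: fails
  j=7: holds
First hit at j=7, so smallest k = 7-6 = 1.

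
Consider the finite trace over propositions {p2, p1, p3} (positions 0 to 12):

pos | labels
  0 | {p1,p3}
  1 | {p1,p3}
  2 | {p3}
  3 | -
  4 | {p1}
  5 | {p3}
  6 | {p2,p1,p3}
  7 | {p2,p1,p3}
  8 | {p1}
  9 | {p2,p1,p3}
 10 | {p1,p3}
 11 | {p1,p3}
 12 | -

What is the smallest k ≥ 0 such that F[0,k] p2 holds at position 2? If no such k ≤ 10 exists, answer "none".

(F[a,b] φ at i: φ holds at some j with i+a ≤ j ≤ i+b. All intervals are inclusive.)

4

Scan j = 2,3,… for p2:
  j=2: fails
  j=3: fails
  j=4: fails
  j=5: fails
  j=6: holds
First hit at j=6, so smallest k = 6-2 = 4.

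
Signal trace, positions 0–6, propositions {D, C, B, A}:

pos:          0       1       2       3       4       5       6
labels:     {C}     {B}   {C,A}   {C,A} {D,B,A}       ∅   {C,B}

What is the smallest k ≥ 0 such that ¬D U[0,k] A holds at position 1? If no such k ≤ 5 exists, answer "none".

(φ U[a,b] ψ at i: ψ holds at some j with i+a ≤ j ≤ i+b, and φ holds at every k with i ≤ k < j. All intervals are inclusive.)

Need earliest j ≥ 1 with A, and ¬D at every k in [1,j-1].
  j=1: rhs fails.
  j=2: rhs holds; lhs holds on [1,1]. k = 1.

1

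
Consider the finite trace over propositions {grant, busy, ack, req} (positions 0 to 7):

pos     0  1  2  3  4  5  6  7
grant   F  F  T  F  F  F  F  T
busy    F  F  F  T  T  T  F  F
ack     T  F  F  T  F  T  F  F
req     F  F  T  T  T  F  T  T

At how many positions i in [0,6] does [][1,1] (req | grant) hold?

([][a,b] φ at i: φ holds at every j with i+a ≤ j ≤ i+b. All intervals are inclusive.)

Evaluate at each i in [0,6]:
  i=0: ✗ (fails at j=1)
  i=1: ✓ (all of [2,2])
  i=2: ✓ (all of [3,3])
  i=3: ✓ (all of [4,4])
  i=4: ✗ (fails at j=5)
  i=5: ✓ (all of [6,6])
  i=6: ✓ (all of [7,7])
Positions where it holds: {1, 2, 3, 5, 6} → 5.

5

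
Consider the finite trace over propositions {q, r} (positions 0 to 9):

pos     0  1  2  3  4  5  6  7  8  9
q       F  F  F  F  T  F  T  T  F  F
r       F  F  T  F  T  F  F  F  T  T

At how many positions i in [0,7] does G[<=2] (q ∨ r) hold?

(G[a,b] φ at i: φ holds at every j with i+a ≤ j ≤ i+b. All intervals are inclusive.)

Evaluate at each i in [0,7]:
  i=0: ✗ (fails at j=0)
  i=1: ✗ (fails at j=1)
  i=2: ✗ (fails at j=3)
  i=3: ✗ (fails at j=3)
  i=4: ✗ (fails at j=5)
  i=5: ✗ (fails at j=5)
  i=6: ✓ (all of [6,8])
  i=7: ✓ (all of [7,9])
Positions where it holds: {6, 7} → 2.

2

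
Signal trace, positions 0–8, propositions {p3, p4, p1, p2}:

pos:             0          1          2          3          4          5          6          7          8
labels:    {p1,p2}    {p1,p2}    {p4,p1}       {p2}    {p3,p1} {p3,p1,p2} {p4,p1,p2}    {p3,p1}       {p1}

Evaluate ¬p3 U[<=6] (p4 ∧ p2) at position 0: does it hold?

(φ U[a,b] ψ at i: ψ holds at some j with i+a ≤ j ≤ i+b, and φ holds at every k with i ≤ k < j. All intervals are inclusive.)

Need some j in [0,6] with (p4 ∧ p2), and ¬p3 at every k in [0,j-1].
  j=0: (p4 ∧ p2) false.
  j=1: (p4 ∧ p2) false.
  j=2: (p4 ∧ p2) false.
  j=3: (p4 ∧ p2) false.
  j=4: (p4 ∧ p2) false.
  j=5: (p4 ∧ p2) false.
  j=6: (p4 ∧ p2) holds, but ¬p3 fails at k=4 → not this j.
No j in the window works → until fails.

False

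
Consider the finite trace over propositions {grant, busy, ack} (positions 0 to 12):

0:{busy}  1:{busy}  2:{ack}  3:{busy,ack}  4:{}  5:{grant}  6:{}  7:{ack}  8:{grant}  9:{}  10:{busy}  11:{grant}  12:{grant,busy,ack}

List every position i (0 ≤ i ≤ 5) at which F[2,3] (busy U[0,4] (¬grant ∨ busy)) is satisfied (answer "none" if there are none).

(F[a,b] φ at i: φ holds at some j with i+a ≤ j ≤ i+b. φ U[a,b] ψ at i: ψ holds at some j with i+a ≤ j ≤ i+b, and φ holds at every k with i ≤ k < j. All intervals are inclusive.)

Evaluate at each i in [0,5]:
  i=0: ✓ (witness j=2)
  i=1: ✓ (witness j=3)
  i=2: ✓ (witness j=4)
  i=3: ✓ (witness j=6)
  i=4: ✓ (witness j=6)
  i=5: ✓ (witness j=7)

0, 1, 2, 3, 4, 5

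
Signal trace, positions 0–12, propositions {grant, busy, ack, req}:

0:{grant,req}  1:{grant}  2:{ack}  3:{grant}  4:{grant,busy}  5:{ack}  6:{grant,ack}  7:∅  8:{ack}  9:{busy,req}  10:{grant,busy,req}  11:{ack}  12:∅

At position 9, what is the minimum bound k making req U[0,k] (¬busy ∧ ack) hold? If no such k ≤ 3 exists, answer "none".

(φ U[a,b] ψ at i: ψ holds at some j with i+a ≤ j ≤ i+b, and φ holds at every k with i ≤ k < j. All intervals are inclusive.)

2

Need earliest j ≥ 9 with (¬busy ∧ ack), and req at every k in [9,j-1].
  j=9: rhs fails.
  j=10: rhs fails.
  j=11: rhs holds; lhs holds on [9,10]. k = 2.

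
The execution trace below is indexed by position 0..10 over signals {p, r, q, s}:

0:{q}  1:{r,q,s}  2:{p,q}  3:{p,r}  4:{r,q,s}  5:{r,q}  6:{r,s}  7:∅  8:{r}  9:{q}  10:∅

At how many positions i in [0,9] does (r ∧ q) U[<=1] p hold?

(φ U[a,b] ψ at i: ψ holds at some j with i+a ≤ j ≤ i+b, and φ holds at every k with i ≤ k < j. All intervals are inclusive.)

Evaluate at each i in [0,9]:
  i=0: ✗ (no rhs in [0,1])
  i=1: ✓ (rhs at j=2; lhs holds on [1,1])
  i=2: ✓ (rhs at j=2)
  i=3: ✓ (rhs at j=3)
  i=4: ✗ (no rhs in [4,5])
  i=5: ✗ (no rhs in [5,6])
  i=6: ✗ (no rhs in [6,7])
  i=7: ✗ (no rhs in [7,8])
  i=8: ✗ (no rhs in [8,9])
  i=9: ✗ (no rhs in [9,10])
Positions where it holds: {1, 2, 3} → 3.

3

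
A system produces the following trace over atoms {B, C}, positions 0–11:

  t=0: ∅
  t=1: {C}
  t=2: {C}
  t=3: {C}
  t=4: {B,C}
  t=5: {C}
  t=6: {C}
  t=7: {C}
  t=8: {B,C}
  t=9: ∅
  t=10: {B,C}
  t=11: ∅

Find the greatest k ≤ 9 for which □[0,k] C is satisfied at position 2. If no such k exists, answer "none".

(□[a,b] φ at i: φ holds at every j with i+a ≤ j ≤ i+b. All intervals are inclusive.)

6

C must hold from j=2 onward; find where it first fails.
  j=2: holds
  j=3: holds
  j=4: holds
  j=5: holds
  j=6: holds
  j=7: holds
  j=8: holds
  j=9: fails
Holds on [2,8], so largest k = 6.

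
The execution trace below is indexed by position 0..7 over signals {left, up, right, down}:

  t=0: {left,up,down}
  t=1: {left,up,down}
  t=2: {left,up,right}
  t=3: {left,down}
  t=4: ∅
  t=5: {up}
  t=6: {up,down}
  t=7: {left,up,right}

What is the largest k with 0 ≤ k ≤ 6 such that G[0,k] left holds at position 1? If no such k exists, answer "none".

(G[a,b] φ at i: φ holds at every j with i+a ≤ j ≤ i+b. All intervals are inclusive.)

2

left must hold from j=1 onward; find where it first fails.
  j=1: holds
  j=2: holds
  j=3: holds
  j=4: fails
Holds on [1,3], so largest k = 2.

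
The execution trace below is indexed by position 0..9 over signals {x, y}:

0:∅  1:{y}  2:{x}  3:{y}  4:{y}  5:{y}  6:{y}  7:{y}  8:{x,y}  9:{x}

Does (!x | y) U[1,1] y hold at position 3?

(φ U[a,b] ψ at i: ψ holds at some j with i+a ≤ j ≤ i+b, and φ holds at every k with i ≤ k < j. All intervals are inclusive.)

Holds

Need some j in [4,4] with y, and (!x | y) at every k in [3,j-1].
  j=4: y holds; (!x | y) holds at every k in [3,3] → satisfied.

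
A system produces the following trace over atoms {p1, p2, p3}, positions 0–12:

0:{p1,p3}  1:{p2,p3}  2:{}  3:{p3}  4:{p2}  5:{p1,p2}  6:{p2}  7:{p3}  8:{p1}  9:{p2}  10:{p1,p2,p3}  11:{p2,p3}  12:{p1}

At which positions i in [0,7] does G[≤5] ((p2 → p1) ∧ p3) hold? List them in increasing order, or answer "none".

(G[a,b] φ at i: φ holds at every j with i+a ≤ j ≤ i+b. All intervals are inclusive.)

Evaluate at each i in [0,7]:
  i=0: ✗ (fails at j=1)
  i=1: ✗ (fails at j=1)
  i=2: ✗ (fails at j=2)
  i=3: ✗ (fails at j=4)
  i=4: ✗ (fails at j=4)
  i=5: ✗ (fails at j=5)
  i=6: ✗ (fails at j=6)
  i=7: ✗ (fails at j=8)

none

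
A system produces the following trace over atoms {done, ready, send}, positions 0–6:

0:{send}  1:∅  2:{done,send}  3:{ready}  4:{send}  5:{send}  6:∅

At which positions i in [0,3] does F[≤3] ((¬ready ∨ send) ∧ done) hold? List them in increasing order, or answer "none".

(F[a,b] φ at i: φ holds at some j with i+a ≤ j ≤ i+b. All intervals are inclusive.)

0, 1, 2

Evaluate at each i in [0,3]:
  i=0: ✓ (witness j=2)
  i=1: ✓ (witness j=2)
  i=2: ✓ (witness j=2)
  i=3: ✗ (none in [3,6])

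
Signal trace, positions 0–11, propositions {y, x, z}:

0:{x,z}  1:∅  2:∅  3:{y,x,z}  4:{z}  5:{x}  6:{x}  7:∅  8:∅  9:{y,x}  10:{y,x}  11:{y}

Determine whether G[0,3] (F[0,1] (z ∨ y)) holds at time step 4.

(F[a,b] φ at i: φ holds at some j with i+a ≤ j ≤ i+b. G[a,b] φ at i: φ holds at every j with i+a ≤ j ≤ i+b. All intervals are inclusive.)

No

Check F[0,1] (z ∨ y) at every j in [4,7]:
  j=4: holds (witness at 4)
  j=5: fails (none in [5,6])
  j=6: fails (none in [6,7])
  j=7: fails (none in [7,8])
Fails at j=5 → formula fails.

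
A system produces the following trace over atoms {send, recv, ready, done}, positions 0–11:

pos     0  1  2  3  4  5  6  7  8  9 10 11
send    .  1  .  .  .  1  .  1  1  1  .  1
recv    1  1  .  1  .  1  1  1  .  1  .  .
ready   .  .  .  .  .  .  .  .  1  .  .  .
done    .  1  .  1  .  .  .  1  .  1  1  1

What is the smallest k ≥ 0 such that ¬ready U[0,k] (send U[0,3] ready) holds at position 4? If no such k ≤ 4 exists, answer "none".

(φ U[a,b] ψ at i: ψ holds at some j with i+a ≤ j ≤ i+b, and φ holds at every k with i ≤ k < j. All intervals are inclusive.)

Need earliest j ≥ 4 with (send U[0,3] ready), and ¬ready at every k in [4,j-1].
  j=4: rhs fails.
  j=5: rhs fails.
  j=6: rhs fails.
  j=7: rhs holds; lhs holds on [4,6]. k = 3.

3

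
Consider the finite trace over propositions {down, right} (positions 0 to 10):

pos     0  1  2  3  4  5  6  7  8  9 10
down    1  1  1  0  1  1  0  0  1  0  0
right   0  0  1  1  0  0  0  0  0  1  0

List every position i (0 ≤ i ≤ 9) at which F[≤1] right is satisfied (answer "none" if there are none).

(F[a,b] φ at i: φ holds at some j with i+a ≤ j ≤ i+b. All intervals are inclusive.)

1, 2, 3, 8, 9

Evaluate at each i in [0,9]:
  i=0: ✗ (none in [0,1])
  i=1: ✓ (witness j=2)
  i=2: ✓ (witness j=2)
  i=3: ✓ (witness j=3)
  i=4: ✗ (none in [4,5])
  i=5: ✗ (none in [5,6])
  i=6: ✗ (none in [6,7])
  i=7: ✗ (none in [7,8])
  i=8: ✓ (witness j=9)
  i=9: ✓ (witness j=9)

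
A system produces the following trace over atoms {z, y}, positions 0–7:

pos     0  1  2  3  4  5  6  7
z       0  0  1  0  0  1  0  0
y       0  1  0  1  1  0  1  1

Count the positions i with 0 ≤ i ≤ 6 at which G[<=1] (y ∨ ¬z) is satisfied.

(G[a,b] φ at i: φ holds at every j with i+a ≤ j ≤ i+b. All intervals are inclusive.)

3

Evaluate at each i in [0,6]:
  i=0: ✓ (all of [0,1])
  i=1: ✗ (fails at j=2)
  i=2: ✗ (fails at j=2)
  i=3: ✓ (all of [3,4])
  i=4: ✗ (fails at j=5)
  i=5: ✗ (fails at j=5)
  i=6: ✓ (all of [6,7])
Positions where it holds: {0, 3, 6} → 3.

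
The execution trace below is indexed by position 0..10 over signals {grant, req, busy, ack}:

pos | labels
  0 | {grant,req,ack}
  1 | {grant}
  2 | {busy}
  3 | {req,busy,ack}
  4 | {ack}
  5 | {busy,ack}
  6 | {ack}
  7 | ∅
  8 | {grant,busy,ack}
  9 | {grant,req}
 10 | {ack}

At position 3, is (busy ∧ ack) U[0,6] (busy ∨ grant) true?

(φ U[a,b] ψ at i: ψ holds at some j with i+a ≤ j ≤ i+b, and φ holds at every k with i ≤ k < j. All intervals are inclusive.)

Yes

Need some j in [3,9] with (busy ∨ grant), and (busy ∧ ack) at every k in [3,j-1].
  j=3: (busy ∨ grant) holds; no prefix to check → satisfied.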